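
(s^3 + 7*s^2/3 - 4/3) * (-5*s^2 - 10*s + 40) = -5*s^5 - 65*s^4/3 + 50*s^3/3 + 100*s^2 + 40*s/3 - 160/3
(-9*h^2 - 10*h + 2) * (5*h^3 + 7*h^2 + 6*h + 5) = -45*h^5 - 113*h^4 - 114*h^3 - 91*h^2 - 38*h + 10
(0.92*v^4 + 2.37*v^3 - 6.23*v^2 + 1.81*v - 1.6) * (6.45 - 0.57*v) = -0.5244*v^5 + 4.5831*v^4 + 18.8376*v^3 - 41.2152*v^2 + 12.5865*v - 10.32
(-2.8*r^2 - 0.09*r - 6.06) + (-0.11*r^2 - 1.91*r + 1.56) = -2.91*r^2 - 2.0*r - 4.5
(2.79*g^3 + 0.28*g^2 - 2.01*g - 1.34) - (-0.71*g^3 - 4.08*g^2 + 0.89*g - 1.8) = 3.5*g^3 + 4.36*g^2 - 2.9*g + 0.46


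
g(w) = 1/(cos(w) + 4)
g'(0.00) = 0.00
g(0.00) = 0.20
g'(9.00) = 0.04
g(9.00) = 0.32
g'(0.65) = 0.03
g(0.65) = 0.21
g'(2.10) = 0.07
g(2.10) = 0.29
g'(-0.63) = -0.03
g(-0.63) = 0.21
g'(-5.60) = 0.03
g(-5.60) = 0.21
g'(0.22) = 0.01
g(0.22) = 0.20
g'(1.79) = 0.07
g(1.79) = 0.26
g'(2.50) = 0.06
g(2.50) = 0.31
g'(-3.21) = 0.01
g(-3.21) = 0.33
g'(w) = sin(w)/(cos(w) + 4)^2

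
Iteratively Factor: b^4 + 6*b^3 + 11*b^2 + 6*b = (b + 3)*(b^3 + 3*b^2 + 2*b) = (b + 1)*(b + 3)*(b^2 + 2*b) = (b + 1)*(b + 2)*(b + 3)*(b)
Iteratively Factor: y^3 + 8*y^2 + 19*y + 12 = (y + 4)*(y^2 + 4*y + 3) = (y + 3)*(y + 4)*(y + 1)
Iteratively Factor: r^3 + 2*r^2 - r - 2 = (r - 1)*(r^2 + 3*r + 2) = (r - 1)*(r + 2)*(r + 1)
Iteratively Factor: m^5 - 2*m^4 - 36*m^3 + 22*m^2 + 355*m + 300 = (m + 3)*(m^4 - 5*m^3 - 21*m^2 + 85*m + 100) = (m + 3)*(m + 4)*(m^3 - 9*m^2 + 15*m + 25) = (m + 1)*(m + 3)*(m + 4)*(m^2 - 10*m + 25) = (m - 5)*(m + 1)*(m + 3)*(m + 4)*(m - 5)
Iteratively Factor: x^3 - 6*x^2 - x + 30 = (x - 3)*(x^2 - 3*x - 10) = (x - 5)*(x - 3)*(x + 2)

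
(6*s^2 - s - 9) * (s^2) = 6*s^4 - s^3 - 9*s^2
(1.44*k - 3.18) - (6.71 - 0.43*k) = 1.87*k - 9.89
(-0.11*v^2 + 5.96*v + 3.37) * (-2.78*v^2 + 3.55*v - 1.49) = 0.3058*v^4 - 16.9593*v^3 + 11.9533*v^2 + 3.0831*v - 5.0213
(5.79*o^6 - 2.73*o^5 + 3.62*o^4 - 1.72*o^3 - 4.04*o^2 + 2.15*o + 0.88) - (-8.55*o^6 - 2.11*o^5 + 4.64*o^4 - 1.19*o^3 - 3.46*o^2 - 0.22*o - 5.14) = 14.34*o^6 - 0.62*o^5 - 1.02*o^4 - 0.53*o^3 - 0.58*o^2 + 2.37*o + 6.02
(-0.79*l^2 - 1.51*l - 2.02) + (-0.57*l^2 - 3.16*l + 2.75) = -1.36*l^2 - 4.67*l + 0.73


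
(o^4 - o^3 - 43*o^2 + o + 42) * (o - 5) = o^5 - 6*o^4 - 38*o^3 + 216*o^2 + 37*o - 210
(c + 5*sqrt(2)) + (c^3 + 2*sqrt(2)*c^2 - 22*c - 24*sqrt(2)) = c^3 + 2*sqrt(2)*c^2 - 21*c - 19*sqrt(2)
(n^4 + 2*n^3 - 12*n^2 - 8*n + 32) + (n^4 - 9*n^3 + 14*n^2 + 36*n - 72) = 2*n^4 - 7*n^3 + 2*n^2 + 28*n - 40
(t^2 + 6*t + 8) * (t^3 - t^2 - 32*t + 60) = t^5 + 5*t^4 - 30*t^3 - 140*t^2 + 104*t + 480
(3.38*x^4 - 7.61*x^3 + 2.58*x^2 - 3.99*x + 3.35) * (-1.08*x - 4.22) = -3.6504*x^5 - 6.0448*x^4 + 29.3278*x^3 - 6.5784*x^2 + 13.2198*x - 14.137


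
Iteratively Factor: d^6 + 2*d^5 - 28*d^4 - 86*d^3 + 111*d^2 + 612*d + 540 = (d - 5)*(d^5 + 7*d^4 + 7*d^3 - 51*d^2 - 144*d - 108) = (d - 5)*(d + 2)*(d^4 + 5*d^3 - 3*d^2 - 45*d - 54) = (d - 5)*(d - 3)*(d + 2)*(d^3 + 8*d^2 + 21*d + 18) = (d - 5)*(d - 3)*(d + 2)*(d + 3)*(d^2 + 5*d + 6) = (d - 5)*(d - 3)*(d + 2)^2*(d + 3)*(d + 3)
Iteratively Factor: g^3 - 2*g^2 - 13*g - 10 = (g + 2)*(g^2 - 4*g - 5) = (g + 1)*(g + 2)*(g - 5)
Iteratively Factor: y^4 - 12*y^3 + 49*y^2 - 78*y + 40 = (y - 1)*(y^3 - 11*y^2 + 38*y - 40) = (y - 2)*(y - 1)*(y^2 - 9*y + 20) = (y - 4)*(y - 2)*(y - 1)*(y - 5)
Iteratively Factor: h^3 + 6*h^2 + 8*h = (h + 4)*(h^2 + 2*h) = h*(h + 4)*(h + 2)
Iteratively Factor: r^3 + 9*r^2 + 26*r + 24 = (r + 2)*(r^2 + 7*r + 12) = (r + 2)*(r + 3)*(r + 4)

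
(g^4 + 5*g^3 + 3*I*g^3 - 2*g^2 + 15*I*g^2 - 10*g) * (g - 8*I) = g^5 + 5*g^4 - 5*I*g^4 + 22*g^3 - 25*I*g^3 + 110*g^2 + 16*I*g^2 + 80*I*g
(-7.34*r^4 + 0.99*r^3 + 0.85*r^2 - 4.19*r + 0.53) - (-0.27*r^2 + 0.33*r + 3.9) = -7.34*r^4 + 0.99*r^3 + 1.12*r^2 - 4.52*r - 3.37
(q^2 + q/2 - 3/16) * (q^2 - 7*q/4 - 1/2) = q^4 - 5*q^3/4 - 25*q^2/16 + 5*q/64 + 3/32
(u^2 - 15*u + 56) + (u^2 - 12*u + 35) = 2*u^2 - 27*u + 91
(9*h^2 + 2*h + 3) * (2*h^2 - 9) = 18*h^4 + 4*h^3 - 75*h^2 - 18*h - 27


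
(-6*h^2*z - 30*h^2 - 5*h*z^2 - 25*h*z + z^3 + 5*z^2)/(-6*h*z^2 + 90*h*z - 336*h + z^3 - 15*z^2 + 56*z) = (h*z + 5*h + z^2 + 5*z)/(z^2 - 15*z + 56)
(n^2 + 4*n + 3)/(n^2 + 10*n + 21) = (n + 1)/(n + 7)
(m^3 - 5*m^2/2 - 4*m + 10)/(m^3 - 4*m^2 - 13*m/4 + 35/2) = 2*(m - 2)/(2*m - 7)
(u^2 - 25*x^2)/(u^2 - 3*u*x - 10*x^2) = (u + 5*x)/(u + 2*x)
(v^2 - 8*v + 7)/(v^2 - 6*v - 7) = (v - 1)/(v + 1)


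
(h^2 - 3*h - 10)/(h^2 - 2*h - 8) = (h - 5)/(h - 4)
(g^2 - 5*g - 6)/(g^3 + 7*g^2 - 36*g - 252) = (g + 1)/(g^2 + 13*g + 42)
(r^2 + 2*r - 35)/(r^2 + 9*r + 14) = (r - 5)/(r + 2)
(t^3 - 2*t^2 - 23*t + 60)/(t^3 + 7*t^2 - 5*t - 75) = (t - 4)/(t + 5)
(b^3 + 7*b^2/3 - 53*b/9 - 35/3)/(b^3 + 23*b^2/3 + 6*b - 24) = (9*b^2 - 6*b - 35)/(3*(3*b^2 + 14*b - 24))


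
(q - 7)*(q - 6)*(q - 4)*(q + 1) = q^4 - 16*q^3 + 77*q^2 - 74*q - 168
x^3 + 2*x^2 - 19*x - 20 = (x - 4)*(x + 1)*(x + 5)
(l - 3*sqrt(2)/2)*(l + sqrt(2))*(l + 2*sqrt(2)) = l^3 + 3*sqrt(2)*l^2/2 - 5*l - 6*sqrt(2)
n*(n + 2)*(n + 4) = n^3 + 6*n^2 + 8*n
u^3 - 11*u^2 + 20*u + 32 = (u - 8)*(u - 4)*(u + 1)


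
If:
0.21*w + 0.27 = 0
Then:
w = -1.29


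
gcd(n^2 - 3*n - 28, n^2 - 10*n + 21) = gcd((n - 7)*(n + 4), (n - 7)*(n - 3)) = n - 7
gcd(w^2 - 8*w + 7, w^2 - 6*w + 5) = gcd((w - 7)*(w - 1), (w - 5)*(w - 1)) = w - 1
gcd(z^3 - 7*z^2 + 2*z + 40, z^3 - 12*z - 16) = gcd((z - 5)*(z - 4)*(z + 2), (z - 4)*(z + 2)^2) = z^2 - 2*z - 8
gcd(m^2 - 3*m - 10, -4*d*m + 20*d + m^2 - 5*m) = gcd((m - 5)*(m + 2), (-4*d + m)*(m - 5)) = m - 5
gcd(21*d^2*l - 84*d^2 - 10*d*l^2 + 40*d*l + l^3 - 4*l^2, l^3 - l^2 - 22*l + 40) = l - 4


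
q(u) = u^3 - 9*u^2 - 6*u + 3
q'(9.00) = 75.00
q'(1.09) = -22.06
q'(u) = 3*u^2 - 18*u - 6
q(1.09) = -12.94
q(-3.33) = -113.75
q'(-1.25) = 21.19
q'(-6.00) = 210.00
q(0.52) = -2.41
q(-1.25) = -5.52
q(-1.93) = -26.13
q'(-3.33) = 87.21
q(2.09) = -39.72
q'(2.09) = -30.52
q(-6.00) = -501.00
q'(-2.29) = 50.95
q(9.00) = -51.00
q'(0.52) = -14.55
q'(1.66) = -27.61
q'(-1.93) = 39.91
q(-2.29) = -42.47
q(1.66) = -27.19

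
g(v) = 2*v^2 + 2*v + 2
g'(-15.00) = -58.00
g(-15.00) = 422.00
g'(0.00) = 2.00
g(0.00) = 2.00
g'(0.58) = 4.32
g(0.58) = 3.83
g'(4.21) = 18.84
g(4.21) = 45.87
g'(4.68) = 20.72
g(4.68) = 55.16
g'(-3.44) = -11.76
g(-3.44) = 18.79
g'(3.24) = 14.96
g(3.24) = 29.48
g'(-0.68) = -0.72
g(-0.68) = 1.56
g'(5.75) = 25.00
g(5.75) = 79.62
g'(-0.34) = 0.64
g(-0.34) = 1.55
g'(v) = 4*v + 2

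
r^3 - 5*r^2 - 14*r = r*(r - 7)*(r + 2)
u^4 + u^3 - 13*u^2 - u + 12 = (u - 3)*(u - 1)*(u + 1)*(u + 4)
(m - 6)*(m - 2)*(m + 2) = m^3 - 6*m^2 - 4*m + 24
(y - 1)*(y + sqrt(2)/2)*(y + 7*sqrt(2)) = y^3 - y^2 + 15*sqrt(2)*y^2/2 - 15*sqrt(2)*y/2 + 7*y - 7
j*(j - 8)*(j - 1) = j^3 - 9*j^2 + 8*j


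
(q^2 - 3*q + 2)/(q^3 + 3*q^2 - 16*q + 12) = 1/(q + 6)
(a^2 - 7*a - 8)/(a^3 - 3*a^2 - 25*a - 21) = (a - 8)/(a^2 - 4*a - 21)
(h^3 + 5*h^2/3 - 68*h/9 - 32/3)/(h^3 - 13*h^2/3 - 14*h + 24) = (9*h^2 - 12*h - 32)/(3*(3*h^2 - 22*h + 24))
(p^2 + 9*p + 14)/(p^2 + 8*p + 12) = (p + 7)/(p + 6)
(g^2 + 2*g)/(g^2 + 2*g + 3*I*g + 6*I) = g/(g + 3*I)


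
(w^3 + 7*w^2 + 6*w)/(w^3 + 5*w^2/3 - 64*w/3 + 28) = 3*w*(w + 1)/(3*w^2 - 13*w + 14)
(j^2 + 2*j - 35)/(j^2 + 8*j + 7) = (j - 5)/(j + 1)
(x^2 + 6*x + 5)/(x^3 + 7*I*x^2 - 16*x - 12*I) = (x^2 + 6*x + 5)/(x^3 + 7*I*x^2 - 16*x - 12*I)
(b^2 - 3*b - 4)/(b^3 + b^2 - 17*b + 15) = (b^2 - 3*b - 4)/(b^3 + b^2 - 17*b + 15)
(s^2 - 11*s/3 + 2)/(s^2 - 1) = (s^2 - 11*s/3 + 2)/(s^2 - 1)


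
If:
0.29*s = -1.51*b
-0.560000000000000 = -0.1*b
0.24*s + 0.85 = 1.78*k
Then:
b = 5.60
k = -3.45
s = -29.16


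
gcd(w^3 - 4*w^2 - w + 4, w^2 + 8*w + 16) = 1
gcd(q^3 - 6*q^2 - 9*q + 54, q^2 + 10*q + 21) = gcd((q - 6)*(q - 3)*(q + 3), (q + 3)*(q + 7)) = q + 3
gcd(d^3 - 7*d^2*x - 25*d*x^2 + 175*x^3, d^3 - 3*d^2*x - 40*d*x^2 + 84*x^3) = -d + 7*x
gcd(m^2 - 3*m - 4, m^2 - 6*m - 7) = m + 1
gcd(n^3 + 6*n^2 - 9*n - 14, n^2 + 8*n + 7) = n^2 + 8*n + 7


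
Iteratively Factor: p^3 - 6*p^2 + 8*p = (p)*(p^2 - 6*p + 8) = p*(p - 2)*(p - 4)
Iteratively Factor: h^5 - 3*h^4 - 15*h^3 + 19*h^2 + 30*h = (h)*(h^4 - 3*h^3 - 15*h^2 + 19*h + 30) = h*(h - 5)*(h^3 + 2*h^2 - 5*h - 6) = h*(h - 5)*(h + 1)*(h^2 + h - 6) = h*(h - 5)*(h + 1)*(h + 3)*(h - 2)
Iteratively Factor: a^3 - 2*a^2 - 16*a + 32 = (a - 4)*(a^2 + 2*a - 8) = (a - 4)*(a - 2)*(a + 4)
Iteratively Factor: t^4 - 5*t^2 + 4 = (t - 2)*(t^3 + 2*t^2 - t - 2) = (t - 2)*(t - 1)*(t^2 + 3*t + 2) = (t - 2)*(t - 1)*(t + 1)*(t + 2)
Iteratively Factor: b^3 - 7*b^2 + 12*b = (b - 4)*(b^2 - 3*b) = b*(b - 4)*(b - 3)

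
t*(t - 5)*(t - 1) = t^3 - 6*t^2 + 5*t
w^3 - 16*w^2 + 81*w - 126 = (w - 7)*(w - 6)*(w - 3)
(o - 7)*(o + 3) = o^2 - 4*o - 21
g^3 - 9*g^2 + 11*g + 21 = (g - 7)*(g - 3)*(g + 1)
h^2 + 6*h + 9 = (h + 3)^2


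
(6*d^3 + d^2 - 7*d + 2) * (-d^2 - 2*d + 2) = -6*d^5 - 13*d^4 + 17*d^3 + 14*d^2 - 18*d + 4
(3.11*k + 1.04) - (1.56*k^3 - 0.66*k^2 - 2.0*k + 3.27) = -1.56*k^3 + 0.66*k^2 + 5.11*k - 2.23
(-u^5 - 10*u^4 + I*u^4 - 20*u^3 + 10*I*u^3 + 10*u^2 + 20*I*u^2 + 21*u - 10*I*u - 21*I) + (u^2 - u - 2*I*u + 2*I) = -u^5 - 10*u^4 + I*u^4 - 20*u^3 + 10*I*u^3 + 11*u^2 + 20*I*u^2 + 20*u - 12*I*u - 19*I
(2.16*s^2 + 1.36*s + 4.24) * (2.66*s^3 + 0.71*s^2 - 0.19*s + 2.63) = 5.7456*s^5 + 5.1512*s^4 + 11.8336*s^3 + 8.4328*s^2 + 2.7712*s + 11.1512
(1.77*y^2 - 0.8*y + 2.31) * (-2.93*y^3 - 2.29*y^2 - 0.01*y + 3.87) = -5.1861*y^5 - 1.7093*y^4 - 4.954*y^3 + 1.568*y^2 - 3.1191*y + 8.9397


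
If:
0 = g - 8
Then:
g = 8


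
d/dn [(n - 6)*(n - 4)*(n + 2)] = 3*n^2 - 16*n + 4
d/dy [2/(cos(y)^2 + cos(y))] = 2*(sin(y)/cos(y)^2 + 2*tan(y))/(cos(y) + 1)^2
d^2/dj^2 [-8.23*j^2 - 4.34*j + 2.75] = -16.4600000000000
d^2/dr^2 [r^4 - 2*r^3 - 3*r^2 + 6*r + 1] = 12*r^2 - 12*r - 6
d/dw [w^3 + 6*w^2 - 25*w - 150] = 3*w^2 + 12*w - 25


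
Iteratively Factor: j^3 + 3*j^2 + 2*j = (j + 1)*(j^2 + 2*j) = j*(j + 1)*(j + 2)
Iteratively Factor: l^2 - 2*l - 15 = (l - 5)*(l + 3)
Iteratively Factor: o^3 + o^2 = (o + 1)*(o^2) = o*(o + 1)*(o)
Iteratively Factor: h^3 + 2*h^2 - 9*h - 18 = (h + 3)*(h^2 - h - 6) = (h + 2)*(h + 3)*(h - 3)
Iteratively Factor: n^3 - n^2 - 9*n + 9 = (n - 1)*(n^2 - 9) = (n - 1)*(n + 3)*(n - 3)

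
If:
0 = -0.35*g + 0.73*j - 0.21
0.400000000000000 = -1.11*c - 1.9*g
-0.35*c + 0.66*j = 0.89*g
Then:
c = 20.82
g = -12.37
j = -5.64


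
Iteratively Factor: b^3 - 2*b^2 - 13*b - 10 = (b - 5)*(b^2 + 3*b + 2) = (b - 5)*(b + 1)*(b + 2)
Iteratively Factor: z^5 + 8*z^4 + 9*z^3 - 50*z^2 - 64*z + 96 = (z - 1)*(z^4 + 9*z^3 + 18*z^2 - 32*z - 96) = (z - 1)*(z + 4)*(z^3 + 5*z^2 - 2*z - 24) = (z - 1)*(z + 4)^2*(z^2 + z - 6) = (z - 1)*(z + 3)*(z + 4)^2*(z - 2)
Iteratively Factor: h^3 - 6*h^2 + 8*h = (h - 4)*(h^2 - 2*h) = h*(h - 4)*(h - 2)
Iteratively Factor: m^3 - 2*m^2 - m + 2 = (m + 1)*(m^2 - 3*m + 2) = (m - 2)*(m + 1)*(m - 1)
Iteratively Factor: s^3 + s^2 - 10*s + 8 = (s - 1)*(s^2 + 2*s - 8) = (s - 1)*(s + 4)*(s - 2)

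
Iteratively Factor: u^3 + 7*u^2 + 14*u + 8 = (u + 4)*(u^2 + 3*u + 2) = (u + 2)*(u + 4)*(u + 1)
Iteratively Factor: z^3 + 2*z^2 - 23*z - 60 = (z + 4)*(z^2 - 2*z - 15) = (z - 5)*(z + 4)*(z + 3)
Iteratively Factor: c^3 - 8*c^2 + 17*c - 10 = (c - 5)*(c^2 - 3*c + 2) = (c - 5)*(c - 2)*(c - 1)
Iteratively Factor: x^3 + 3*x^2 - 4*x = (x)*(x^2 + 3*x - 4) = x*(x - 1)*(x + 4)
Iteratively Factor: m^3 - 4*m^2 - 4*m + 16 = (m - 4)*(m^2 - 4) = (m - 4)*(m + 2)*(m - 2)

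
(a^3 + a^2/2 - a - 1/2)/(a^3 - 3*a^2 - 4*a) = (2*a^2 - a - 1)/(2*a*(a - 4))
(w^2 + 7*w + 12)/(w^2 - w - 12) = (w + 4)/(w - 4)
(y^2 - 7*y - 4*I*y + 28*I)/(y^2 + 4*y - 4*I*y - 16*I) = (y - 7)/(y + 4)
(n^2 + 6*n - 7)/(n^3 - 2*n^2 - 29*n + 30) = (n + 7)/(n^2 - n - 30)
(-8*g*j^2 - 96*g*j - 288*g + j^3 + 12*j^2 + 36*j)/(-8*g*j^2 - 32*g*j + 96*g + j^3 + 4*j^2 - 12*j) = (j + 6)/(j - 2)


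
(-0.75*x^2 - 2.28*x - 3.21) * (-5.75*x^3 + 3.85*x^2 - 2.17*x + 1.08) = 4.3125*x^5 + 10.2225*x^4 + 11.307*x^3 - 8.2209*x^2 + 4.5033*x - 3.4668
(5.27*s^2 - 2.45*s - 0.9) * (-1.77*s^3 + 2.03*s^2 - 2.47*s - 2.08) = -9.3279*s^5 + 15.0346*s^4 - 16.3974*s^3 - 6.7371*s^2 + 7.319*s + 1.872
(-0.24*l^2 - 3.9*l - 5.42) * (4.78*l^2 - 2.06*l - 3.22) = -1.1472*l^4 - 18.1476*l^3 - 17.1008*l^2 + 23.7232*l + 17.4524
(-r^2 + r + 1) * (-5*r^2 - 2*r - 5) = 5*r^4 - 3*r^3 - 2*r^2 - 7*r - 5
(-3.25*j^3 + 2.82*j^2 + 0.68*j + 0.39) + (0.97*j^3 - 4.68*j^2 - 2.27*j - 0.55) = -2.28*j^3 - 1.86*j^2 - 1.59*j - 0.16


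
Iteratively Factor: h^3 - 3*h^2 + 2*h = (h - 1)*(h^2 - 2*h) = h*(h - 1)*(h - 2)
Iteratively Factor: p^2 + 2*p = (p + 2)*(p)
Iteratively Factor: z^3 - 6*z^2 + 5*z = (z - 1)*(z^2 - 5*z) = (z - 5)*(z - 1)*(z)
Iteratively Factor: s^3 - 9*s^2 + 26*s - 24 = (s - 2)*(s^2 - 7*s + 12) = (s - 4)*(s - 2)*(s - 3)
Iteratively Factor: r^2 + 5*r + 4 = (r + 4)*(r + 1)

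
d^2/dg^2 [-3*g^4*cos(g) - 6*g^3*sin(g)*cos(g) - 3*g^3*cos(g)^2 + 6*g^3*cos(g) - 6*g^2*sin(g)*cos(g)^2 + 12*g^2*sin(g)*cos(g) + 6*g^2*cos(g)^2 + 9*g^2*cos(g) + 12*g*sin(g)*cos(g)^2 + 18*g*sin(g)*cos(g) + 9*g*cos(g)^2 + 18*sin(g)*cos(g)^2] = 3*g^4*cos(g) + 24*g^3*sin(g) + 12*g^3*sin(2*g) - 6*g^3*cos(g) + 6*g^3*cos(2*g) - 69*g^2*sin(g)/2 - 6*g^2*sin(2*g) + 27*g^2*sin(3*g)/2 - 45*g^2*cos(g) - 48*g^2*cos(2*g) - 39*g*sin(g) - 78*g*sin(2*g) - 27*g*sin(3*g) + 30*g*cos(g) + 21*g*cos(2*g) - 18*g*cos(3*g) - 9*g - 15*sin(g)/2 - 6*sin(2*g) - 87*sin(3*g)/2 + 24*cos(g) + 42*cos(2*g) + 18*cos(3*g) + 6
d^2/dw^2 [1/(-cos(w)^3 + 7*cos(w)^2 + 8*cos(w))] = ((sin(w)^2 + 7*cos(w) + 7)*(29*cos(w) + 56*cos(2*w) - 9*cos(3*w))*cos(w)/4 + 2*(-3*cos(w)^2 + 14*cos(w) + 8)^2*sin(w)^2)/((sin(w)^2 + 7*cos(w) + 7)^3*cos(w)^3)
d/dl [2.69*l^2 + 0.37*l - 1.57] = 5.38*l + 0.37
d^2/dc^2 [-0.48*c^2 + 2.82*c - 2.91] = -0.960000000000000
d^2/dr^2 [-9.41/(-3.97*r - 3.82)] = 296.620138/(3.97*r + 3.82)^3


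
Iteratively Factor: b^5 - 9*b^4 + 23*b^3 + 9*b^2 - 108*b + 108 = (b - 3)*(b^4 - 6*b^3 + 5*b^2 + 24*b - 36) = (b - 3)^2*(b^3 - 3*b^2 - 4*b + 12) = (b - 3)^2*(b + 2)*(b^2 - 5*b + 6) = (b - 3)^2*(b - 2)*(b + 2)*(b - 3)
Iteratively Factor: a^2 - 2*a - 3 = (a + 1)*(a - 3)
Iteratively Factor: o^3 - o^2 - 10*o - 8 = (o + 2)*(o^2 - 3*o - 4) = (o - 4)*(o + 2)*(o + 1)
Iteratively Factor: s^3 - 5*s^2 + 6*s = (s - 3)*(s^2 - 2*s) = (s - 3)*(s - 2)*(s)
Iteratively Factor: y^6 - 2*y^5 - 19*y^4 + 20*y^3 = (y)*(y^5 - 2*y^4 - 19*y^3 + 20*y^2) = y^2*(y^4 - 2*y^3 - 19*y^2 + 20*y) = y^2*(y + 4)*(y^3 - 6*y^2 + 5*y) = y^2*(y - 1)*(y + 4)*(y^2 - 5*y) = y^2*(y - 5)*(y - 1)*(y + 4)*(y)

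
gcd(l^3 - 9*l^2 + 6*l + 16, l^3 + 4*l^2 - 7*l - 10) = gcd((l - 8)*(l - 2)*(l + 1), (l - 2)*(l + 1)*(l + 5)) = l^2 - l - 2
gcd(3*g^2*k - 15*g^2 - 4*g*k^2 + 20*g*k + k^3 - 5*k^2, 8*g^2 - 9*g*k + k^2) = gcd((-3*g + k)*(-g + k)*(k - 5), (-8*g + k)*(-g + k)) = g - k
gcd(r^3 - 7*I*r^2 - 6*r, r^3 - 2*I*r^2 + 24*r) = r^2 - 6*I*r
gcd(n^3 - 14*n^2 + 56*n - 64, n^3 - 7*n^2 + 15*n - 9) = 1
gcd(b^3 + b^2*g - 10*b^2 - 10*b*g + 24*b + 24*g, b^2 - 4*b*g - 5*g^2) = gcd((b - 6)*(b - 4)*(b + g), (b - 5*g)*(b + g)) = b + g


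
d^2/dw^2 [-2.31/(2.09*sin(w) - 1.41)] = (10.090311*sin(w)^2 + 6.807339*sin(w) - 20.180622)/(2.09*sin(w) - 1.41)^3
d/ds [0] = 0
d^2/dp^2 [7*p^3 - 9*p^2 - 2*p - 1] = 42*p - 18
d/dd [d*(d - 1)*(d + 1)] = 3*d^2 - 1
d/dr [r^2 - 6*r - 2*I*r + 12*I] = 2*r - 6 - 2*I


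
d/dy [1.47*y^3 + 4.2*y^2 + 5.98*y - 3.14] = 4.41*y^2 + 8.4*y + 5.98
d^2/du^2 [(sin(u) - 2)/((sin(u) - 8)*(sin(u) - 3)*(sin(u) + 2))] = (-4*sin(u)^7 + 45*sin(u)^6 - 265*sin(u)^5 + 1184*sin(u)^4 - 3118*sin(u)^3 + 1988*sin(u)^2 + 888*sin(u) - 1936)/((sin(u) - 8)^3*(sin(u) - 3)^3*(sin(u) + 2)^3)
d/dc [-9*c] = -9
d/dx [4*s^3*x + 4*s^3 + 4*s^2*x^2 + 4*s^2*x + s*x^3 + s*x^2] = s*(4*s^2 + 8*s*x + 4*s + 3*x^2 + 2*x)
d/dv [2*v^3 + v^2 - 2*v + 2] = 6*v^2 + 2*v - 2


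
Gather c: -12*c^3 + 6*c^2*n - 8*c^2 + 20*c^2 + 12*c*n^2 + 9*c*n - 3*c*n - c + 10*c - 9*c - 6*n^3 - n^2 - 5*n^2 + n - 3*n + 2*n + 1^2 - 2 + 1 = -12*c^3 + c^2*(6*n + 12) + c*(12*n^2 + 6*n) - 6*n^3 - 6*n^2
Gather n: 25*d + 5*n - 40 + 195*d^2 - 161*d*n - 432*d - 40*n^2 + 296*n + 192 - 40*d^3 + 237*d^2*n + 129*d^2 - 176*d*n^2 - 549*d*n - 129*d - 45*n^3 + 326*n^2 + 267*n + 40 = -40*d^3 + 324*d^2 - 536*d - 45*n^3 + n^2*(286 - 176*d) + n*(237*d^2 - 710*d + 568) + 192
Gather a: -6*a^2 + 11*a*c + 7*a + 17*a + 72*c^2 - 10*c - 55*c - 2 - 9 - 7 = -6*a^2 + a*(11*c + 24) + 72*c^2 - 65*c - 18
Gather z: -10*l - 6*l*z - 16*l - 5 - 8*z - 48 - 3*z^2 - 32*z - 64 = -26*l - 3*z^2 + z*(-6*l - 40) - 117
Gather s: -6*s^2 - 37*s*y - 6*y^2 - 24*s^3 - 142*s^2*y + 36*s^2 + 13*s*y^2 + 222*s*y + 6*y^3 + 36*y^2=-24*s^3 + s^2*(30 - 142*y) + s*(13*y^2 + 185*y) + 6*y^3 + 30*y^2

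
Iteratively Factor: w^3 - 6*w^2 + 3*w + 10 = (w + 1)*(w^2 - 7*w + 10) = (w - 2)*(w + 1)*(w - 5)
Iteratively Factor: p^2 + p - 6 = (p + 3)*(p - 2)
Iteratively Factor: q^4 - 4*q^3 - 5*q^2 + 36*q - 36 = (q - 2)*(q^3 - 2*q^2 - 9*q + 18) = (q - 3)*(q - 2)*(q^2 + q - 6) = (q - 3)*(q - 2)*(q + 3)*(q - 2)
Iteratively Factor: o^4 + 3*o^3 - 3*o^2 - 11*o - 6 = (o + 1)*(o^3 + 2*o^2 - 5*o - 6) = (o + 1)^2*(o^2 + o - 6) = (o + 1)^2*(o + 3)*(o - 2)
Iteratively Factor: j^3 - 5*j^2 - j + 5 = (j - 1)*(j^2 - 4*j - 5) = (j - 5)*(j - 1)*(j + 1)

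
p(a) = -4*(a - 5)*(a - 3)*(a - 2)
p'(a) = -4*(a - 5)*(a - 3) - 4*(a - 5)*(a - 2) - 4*(a - 3)*(a - 2)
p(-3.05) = 983.79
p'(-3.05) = -479.63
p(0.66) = 54.43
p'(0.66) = -76.43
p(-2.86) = 895.40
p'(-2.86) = -450.96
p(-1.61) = 440.02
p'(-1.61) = -283.91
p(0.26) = 90.39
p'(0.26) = -104.01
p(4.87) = 2.79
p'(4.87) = -19.00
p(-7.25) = 4645.81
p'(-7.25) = -1334.75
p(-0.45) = 184.26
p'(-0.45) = -162.43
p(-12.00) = 14280.00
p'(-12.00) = -2812.00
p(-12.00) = 14280.00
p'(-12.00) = -2812.00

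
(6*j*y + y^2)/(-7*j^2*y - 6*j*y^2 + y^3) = (6*j + y)/(-7*j^2 - 6*j*y + y^2)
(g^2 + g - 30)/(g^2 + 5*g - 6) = (g - 5)/(g - 1)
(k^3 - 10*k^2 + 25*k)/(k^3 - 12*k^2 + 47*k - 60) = k*(k - 5)/(k^2 - 7*k + 12)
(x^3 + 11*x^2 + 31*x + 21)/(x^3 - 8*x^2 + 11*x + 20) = (x^2 + 10*x + 21)/(x^2 - 9*x + 20)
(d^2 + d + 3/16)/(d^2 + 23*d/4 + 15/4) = (d + 1/4)/(d + 5)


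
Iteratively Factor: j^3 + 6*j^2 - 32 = (j + 4)*(j^2 + 2*j - 8) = (j + 4)^2*(j - 2)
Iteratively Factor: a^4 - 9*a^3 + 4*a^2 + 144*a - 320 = (a - 4)*(a^3 - 5*a^2 - 16*a + 80) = (a - 5)*(a - 4)*(a^2 - 16) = (a - 5)*(a - 4)^2*(a + 4)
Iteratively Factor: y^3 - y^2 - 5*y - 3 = (y + 1)*(y^2 - 2*y - 3) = (y + 1)^2*(y - 3)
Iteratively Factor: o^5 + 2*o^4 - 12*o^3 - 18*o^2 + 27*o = (o + 3)*(o^4 - o^3 - 9*o^2 + 9*o) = (o + 3)^2*(o^3 - 4*o^2 + 3*o) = o*(o + 3)^2*(o^2 - 4*o + 3) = o*(o - 1)*(o + 3)^2*(o - 3)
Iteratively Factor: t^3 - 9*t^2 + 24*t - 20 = (t - 2)*(t^2 - 7*t + 10) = (t - 5)*(t - 2)*(t - 2)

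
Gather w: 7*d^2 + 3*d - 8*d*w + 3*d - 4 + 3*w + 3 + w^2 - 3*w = 7*d^2 - 8*d*w + 6*d + w^2 - 1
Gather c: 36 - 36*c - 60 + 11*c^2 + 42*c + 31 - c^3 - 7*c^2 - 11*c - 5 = -c^3 + 4*c^2 - 5*c + 2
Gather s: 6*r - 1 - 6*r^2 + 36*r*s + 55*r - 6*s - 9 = -6*r^2 + 61*r + s*(36*r - 6) - 10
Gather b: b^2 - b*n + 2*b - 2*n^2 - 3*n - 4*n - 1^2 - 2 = b^2 + b*(2 - n) - 2*n^2 - 7*n - 3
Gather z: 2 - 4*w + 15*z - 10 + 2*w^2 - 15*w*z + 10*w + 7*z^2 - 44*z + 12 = 2*w^2 + 6*w + 7*z^2 + z*(-15*w - 29) + 4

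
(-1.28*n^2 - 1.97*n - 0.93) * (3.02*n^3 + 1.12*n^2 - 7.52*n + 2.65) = -3.8656*n^5 - 7.383*n^4 + 4.6106*n^3 + 10.3808*n^2 + 1.7731*n - 2.4645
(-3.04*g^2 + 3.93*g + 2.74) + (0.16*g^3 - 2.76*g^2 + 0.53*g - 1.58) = 0.16*g^3 - 5.8*g^2 + 4.46*g + 1.16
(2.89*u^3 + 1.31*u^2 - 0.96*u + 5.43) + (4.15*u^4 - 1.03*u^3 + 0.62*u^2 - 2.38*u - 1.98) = 4.15*u^4 + 1.86*u^3 + 1.93*u^2 - 3.34*u + 3.45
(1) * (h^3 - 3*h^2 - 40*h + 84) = h^3 - 3*h^2 - 40*h + 84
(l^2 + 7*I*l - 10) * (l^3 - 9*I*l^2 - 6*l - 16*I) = l^5 - 2*I*l^4 + 47*l^3 + 32*I*l^2 + 172*l + 160*I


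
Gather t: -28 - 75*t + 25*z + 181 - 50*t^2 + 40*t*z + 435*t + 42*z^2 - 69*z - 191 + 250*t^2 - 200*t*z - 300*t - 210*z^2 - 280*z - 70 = 200*t^2 + t*(60 - 160*z) - 168*z^2 - 324*z - 108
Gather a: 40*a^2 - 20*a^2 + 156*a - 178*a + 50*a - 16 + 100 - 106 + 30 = 20*a^2 + 28*a + 8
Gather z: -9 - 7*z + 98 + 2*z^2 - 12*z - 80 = 2*z^2 - 19*z + 9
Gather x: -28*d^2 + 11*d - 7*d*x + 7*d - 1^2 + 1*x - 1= -28*d^2 + 18*d + x*(1 - 7*d) - 2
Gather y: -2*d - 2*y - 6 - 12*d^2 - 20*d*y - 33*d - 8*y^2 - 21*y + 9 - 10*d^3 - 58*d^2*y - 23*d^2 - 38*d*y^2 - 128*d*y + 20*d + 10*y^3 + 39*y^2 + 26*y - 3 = -10*d^3 - 35*d^2 - 15*d + 10*y^3 + y^2*(31 - 38*d) + y*(-58*d^2 - 148*d + 3)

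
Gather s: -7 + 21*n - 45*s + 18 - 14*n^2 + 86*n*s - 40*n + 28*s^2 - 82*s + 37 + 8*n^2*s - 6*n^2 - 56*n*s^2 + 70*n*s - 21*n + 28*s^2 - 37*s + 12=-20*n^2 - 40*n + s^2*(56 - 56*n) + s*(8*n^2 + 156*n - 164) + 60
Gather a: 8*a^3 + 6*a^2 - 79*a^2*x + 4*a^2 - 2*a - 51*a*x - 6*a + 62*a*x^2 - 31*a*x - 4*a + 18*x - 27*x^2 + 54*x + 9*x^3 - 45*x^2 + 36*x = 8*a^3 + a^2*(10 - 79*x) + a*(62*x^2 - 82*x - 12) + 9*x^3 - 72*x^2 + 108*x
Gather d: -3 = -3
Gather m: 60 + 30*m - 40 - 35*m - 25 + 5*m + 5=0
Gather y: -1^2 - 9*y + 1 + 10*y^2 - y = 10*y^2 - 10*y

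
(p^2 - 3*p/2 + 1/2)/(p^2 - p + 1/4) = 2*(p - 1)/(2*p - 1)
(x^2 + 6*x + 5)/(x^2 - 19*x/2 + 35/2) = 2*(x^2 + 6*x + 5)/(2*x^2 - 19*x + 35)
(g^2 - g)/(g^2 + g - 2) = g/(g + 2)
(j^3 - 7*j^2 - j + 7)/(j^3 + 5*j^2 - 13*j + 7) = (j^2 - 6*j - 7)/(j^2 + 6*j - 7)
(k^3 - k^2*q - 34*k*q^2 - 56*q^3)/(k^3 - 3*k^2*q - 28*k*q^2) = (k + 2*q)/k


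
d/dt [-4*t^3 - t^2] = 2*t*(-6*t - 1)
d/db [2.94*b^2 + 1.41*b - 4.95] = 5.88*b + 1.41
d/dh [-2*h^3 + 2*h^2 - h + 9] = -6*h^2 + 4*h - 1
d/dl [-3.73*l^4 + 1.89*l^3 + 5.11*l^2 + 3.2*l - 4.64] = -14.92*l^3 + 5.67*l^2 + 10.22*l + 3.2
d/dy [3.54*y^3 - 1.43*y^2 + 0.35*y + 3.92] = 10.62*y^2 - 2.86*y + 0.35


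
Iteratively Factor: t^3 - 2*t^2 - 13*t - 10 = (t + 2)*(t^2 - 4*t - 5) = (t + 1)*(t + 2)*(t - 5)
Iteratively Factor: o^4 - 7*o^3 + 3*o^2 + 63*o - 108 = (o - 3)*(o^3 - 4*o^2 - 9*o + 36) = (o - 3)^2*(o^2 - o - 12) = (o - 4)*(o - 3)^2*(o + 3)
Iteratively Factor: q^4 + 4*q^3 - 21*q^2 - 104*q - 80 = (q + 1)*(q^3 + 3*q^2 - 24*q - 80) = (q + 1)*(q + 4)*(q^2 - q - 20) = (q - 5)*(q + 1)*(q + 4)*(q + 4)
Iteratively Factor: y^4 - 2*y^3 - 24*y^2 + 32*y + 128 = (y + 2)*(y^3 - 4*y^2 - 16*y + 64) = (y + 2)*(y + 4)*(y^2 - 8*y + 16) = (y - 4)*(y + 2)*(y + 4)*(y - 4)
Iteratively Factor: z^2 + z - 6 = (z + 3)*(z - 2)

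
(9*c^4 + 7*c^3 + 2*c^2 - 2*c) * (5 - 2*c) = -18*c^5 + 31*c^4 + 31*c^3 + 14*c^2 - 10*c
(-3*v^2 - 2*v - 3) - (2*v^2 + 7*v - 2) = -5*v^2 - 9*v - 1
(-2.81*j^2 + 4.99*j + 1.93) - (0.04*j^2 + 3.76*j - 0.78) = -2.85*j^2 + 1.23*j + 2.71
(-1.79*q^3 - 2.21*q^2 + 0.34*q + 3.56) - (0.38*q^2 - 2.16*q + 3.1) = -1.79*q^3 - 2.59*q^2 + 2.5*q + 0.46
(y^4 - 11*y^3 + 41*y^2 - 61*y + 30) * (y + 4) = y^5 - 7*y^4 - 3*y^3 + 103*y^2 - 214*y + 120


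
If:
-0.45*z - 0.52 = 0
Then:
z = -1.16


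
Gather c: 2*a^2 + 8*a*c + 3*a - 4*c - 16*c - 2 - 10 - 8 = 2*a^2 + 3*a + c*(8*a - 20) - 20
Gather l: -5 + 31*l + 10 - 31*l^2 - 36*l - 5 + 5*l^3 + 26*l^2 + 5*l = 5*l^3 - 5*l^2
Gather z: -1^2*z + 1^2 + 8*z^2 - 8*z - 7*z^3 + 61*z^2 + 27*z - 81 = -7*z^3 + 69*z^2 + 18*z - 80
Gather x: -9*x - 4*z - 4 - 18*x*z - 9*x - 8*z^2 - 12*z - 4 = x*(-18*z - 18) - 8*z^2 - 16*z - 8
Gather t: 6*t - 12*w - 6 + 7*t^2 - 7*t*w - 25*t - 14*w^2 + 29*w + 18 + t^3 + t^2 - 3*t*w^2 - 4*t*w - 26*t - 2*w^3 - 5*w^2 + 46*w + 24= t^3 + 8*t^2 + t*(-3*w^2 - 11*w - 45) - 2*w^3 - 19*w^2 + 63*w + 36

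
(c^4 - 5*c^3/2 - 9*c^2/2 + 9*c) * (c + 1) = c^5 - 3*c^4/2 - 7*c^3 + 9*c^2/2 + 9*c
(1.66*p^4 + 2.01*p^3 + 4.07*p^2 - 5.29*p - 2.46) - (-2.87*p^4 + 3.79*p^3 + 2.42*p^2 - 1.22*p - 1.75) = 4.53*p^4 - 1.78*p^3 + 1.65*p^2 - 4.07*p - 0.71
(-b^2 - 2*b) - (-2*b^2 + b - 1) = b^2 - 3*b + 1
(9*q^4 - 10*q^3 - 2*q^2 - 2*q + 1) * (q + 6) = 9*q^5 + 44*q^4 - 62*q^3 - 14*q^2 - 11*q + 6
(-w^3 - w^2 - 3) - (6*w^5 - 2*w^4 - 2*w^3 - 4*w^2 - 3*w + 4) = -6*w^5 + 2*w^4 + w^3 + 3*w^2 + 3*w - 7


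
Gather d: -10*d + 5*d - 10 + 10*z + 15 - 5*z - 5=-5*d + 5*z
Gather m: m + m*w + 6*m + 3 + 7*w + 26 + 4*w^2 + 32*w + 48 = m*(w + 7) + 4*w^2 + 39*w + 77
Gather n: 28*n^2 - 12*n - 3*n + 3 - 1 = 28*n^2 - 15*n + 2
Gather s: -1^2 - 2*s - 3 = -2*s - 4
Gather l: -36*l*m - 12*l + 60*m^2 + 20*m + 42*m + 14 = l*(-36*m - 12) + 60*m^2 + 62*m + 14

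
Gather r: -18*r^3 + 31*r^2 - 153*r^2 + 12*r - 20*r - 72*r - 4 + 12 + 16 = -18*r^3 - 122*r^2 - 80*r + 24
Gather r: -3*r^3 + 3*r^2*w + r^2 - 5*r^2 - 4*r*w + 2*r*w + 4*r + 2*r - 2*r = -3*r^3 + r^2*(3*w - 4) + r*(4 - 2*w)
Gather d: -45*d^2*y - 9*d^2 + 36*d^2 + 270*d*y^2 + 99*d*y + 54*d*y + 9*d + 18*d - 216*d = d^2*(27 - 45*y) + d*(270*y^2 + 153*y - 189)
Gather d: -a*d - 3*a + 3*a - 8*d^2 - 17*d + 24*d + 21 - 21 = -8*d^2 + d*(7 - a)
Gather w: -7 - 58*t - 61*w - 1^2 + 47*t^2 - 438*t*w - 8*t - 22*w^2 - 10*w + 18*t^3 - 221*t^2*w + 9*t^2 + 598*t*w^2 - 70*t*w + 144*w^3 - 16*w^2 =18*t^3 + 56*t^2 - 66*t + 144*w^3 + w^2*(598*t - 38) + w*(-221*t^2 - 508*t - 71) - 8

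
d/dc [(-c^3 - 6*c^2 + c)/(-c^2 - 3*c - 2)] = (c^4 + 6*c^3 + 25*c^2 + 24*c - 2)/(c^4 + 6*c^3 + 13*c^2 + 12*c + 4)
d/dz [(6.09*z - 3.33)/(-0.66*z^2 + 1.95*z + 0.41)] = (4.0194*z^2 - 4.3956*z + 8.9904)/(0.4356*z^4 - 2.574*z^3 + 3.2613*z^2 + 1.599*z + 0.1681)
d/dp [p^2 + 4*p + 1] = 2*p + 4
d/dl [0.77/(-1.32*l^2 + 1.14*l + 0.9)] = (2.0328*l - 0.8778)/(-1.32*l^2 + 1.14*l + 0.9)^2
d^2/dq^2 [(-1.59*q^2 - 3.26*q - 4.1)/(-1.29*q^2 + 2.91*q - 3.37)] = (3.5527136788005e-15*q^4 + 22.787334*q^3 - 0.536382000000007*q^2 - 177.379128*q + 133.845186)/(2.146689*q^6 - 14.527593*q^5 + 49.595598*q^4 - 100.546029*q^3 + 129.563694*q^2 - 99.145737*q + 38.272753)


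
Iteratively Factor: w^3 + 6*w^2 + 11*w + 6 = (w + 3)*(w^2 + 3*w + 2) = (w + 2)*(w + 3)*(w + 1)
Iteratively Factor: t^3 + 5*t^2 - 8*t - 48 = (t - 3)*(t^2 + 8*t + 16) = (t - 3)*(t + 4)*(t + 4)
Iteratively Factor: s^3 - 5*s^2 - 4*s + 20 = (s - 2)*(s^2 - 3*s - 10) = (s - 5)*(s - 2)*(s + 2)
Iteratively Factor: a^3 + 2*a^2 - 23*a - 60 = (a + 4)*(a^2 - 2*a - 15) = (a + 3)*(a + 4)*(a - 5)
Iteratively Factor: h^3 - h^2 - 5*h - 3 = (h + 1)*(h^2 - 2*h - 3) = (h - 3)*(h + 1)*(h + 1)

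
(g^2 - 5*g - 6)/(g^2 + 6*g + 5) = (g - 6)/(g + 5)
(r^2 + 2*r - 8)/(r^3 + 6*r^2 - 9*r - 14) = (r + 4)/(r^2 + 8*r + 7)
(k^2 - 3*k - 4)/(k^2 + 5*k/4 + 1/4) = 4*(k - 4)/(4*k + 1)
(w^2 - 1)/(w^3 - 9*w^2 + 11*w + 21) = (w - 1)/(w^2 - 10*w + 21)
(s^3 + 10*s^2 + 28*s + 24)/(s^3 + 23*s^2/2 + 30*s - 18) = 2*(s^2 + 4*s + 4)/(2*s^2 + 11*s - 6)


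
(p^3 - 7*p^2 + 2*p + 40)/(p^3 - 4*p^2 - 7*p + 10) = (p - 4)/(p - 1)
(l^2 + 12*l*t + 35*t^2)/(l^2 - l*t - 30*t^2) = (-l - 7*t)/(-l + 6*t)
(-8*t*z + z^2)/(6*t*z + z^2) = (-8*t + z)/(6*t + z)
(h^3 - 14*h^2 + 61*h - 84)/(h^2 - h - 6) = (h^2 - 11*h + 28)/(h + 2)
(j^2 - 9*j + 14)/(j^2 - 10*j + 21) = (j - 2)/(j - 3)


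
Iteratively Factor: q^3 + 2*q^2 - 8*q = (q - 2)*(q^2 + 4*q) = (q - 2)*(q + 4)*(q)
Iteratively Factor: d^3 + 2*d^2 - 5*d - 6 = (d + 1)*(d^2 + d - 6) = (d - 2)*(d + 1)*(d + 3)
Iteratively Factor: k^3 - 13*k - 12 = (k + 3)*(k^2 - 3*k - 4) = (k + 1)*(k + 3)*(k - 4)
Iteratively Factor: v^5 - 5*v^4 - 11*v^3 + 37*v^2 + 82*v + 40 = (v + 2)*(v^4 - 7*v^3 + 3*v^2 + 31*v + 20) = (v - 5)*(v + 2)*(v^3 - 2*v^2 - 7*v - 4) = (v - 5)*(v + 1)*(v + 2)*(v^2 - 3*v - 4) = (v - 5)*(v + 1)^2*(v + 2)*(v - 4)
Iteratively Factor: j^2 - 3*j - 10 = (j - 5)*(j + 2)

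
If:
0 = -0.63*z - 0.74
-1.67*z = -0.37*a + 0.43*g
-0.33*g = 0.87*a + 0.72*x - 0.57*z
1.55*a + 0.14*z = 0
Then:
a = 0.11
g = 4.65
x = -3.19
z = -1.17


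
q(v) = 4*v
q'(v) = 4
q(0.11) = 0.44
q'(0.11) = 4.00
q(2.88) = 11.52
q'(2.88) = 4.00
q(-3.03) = -12.12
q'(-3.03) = 4.00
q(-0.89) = -3.56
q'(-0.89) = 4.00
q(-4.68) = -18.72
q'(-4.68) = 4.00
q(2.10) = 8.40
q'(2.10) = 4.00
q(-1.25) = -5.00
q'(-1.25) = 4.00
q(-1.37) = -5.48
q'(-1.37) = 4.00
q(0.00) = 0.00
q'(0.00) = 4.00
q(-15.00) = -60.00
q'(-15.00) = 4.00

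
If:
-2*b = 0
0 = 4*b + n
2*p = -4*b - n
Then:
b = 0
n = 0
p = 0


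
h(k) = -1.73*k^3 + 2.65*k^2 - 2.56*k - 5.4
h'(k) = -5.19*k^2 + 5.3*k - 2.56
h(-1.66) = 14.07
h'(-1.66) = -25.66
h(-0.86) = -0.14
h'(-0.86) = -10.96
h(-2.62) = 50.61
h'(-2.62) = -52.07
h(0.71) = -6.50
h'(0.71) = -1.41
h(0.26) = -5.92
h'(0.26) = -1.53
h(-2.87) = 64.67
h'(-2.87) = -60.52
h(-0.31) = -4.30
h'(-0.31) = -4.70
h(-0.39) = -3.90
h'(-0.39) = -5.42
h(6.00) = -299.04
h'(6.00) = -157.60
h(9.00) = -1074.96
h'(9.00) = -375.25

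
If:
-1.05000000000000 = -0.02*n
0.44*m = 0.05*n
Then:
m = 5.97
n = 52.50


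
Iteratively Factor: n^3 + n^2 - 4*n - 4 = (n - 2)*(n^2 + 3*n + 2) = (n - 2)*(n + 2)*(n + 1)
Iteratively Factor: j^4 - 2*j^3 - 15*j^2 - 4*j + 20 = (j + 2)*(j^3 - 4*j^2 - 7*j + 10) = (j - 5)*(j + 2)*(j^2 + j - 2) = (j - 5)*(j - 1)*(j + 2)*(j + 2)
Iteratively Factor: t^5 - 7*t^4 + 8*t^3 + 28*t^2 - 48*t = (t - 2)*(t^4 - 5*t^3 - 2*t^2 + 24*t) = (t - 3)*(t - 2)*(t^3 - 2*t^2 - 8*t) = t*(t - 3)*(t - 2)*(t^2 - 2*t - 8) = t*(t - 4)*(t - 3)*(t - 2)*(t + 2)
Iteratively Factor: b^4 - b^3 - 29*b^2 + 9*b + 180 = (b - 3)*(b^3 + 2*b^2 - 23*b - 60) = (b - 5)*(b - 3)*(b^2 + 7*b + 12) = (b - 5)*(b - 3)*(b + 4)*(b + 3)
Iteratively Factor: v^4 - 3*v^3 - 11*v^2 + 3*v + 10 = (v + 1)*(v^3 - 4*v^2 - 7*v + 10) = (v - 5)*(v + 1)*(v^2 + v - 2) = (v - 5)*(v - 1)*(v + 1)*(v + 2)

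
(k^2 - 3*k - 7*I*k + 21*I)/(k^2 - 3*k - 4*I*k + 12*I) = (k - 7*I)/(k - 4*I)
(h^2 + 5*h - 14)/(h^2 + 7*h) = (h - 2)/h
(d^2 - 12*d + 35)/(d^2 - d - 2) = (-d^2 + 12*d - 35)/(-d^2 + d + 2)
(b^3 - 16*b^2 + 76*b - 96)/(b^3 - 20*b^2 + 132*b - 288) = (b - 2)/(b - 6)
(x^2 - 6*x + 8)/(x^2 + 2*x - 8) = (x - 4)/(x + 4)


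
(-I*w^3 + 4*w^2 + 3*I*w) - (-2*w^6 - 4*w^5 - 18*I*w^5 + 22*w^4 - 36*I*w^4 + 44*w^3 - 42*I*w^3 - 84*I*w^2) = 2*w^6 + 4*w^5 + 18*I*w^5 - 22*w^4 + 36*I*w^4 - 44*w^3 + 41*I*w^3 + 4*w^2 + 84*I*w^2 + 3*I*w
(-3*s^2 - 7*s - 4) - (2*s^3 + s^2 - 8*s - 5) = -2*s^3 - 4*s^2 + s + 1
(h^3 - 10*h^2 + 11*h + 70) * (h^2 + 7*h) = h^5 - 3*h^4 - 59*h^3 + 147*h^2 + 490*h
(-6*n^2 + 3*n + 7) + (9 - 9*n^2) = -15*n^2 + 3*n + 16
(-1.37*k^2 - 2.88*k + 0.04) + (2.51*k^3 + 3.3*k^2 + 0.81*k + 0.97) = 2.51*k^3 + 1.93*k^2 - 2.07*k + 1.01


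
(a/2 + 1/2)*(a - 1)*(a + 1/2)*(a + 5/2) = a^4/2 + 3*a^3/2 + a^2/8 - 3*a/2 - 5/8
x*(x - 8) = x^2 - 8*x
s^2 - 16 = (s - 4)*(s + 4)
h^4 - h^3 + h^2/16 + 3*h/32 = h*(h - 3/4)*(h - 1/2)*(h + 1/4)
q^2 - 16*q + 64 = (q - 8)^2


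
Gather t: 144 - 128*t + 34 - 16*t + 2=180 - 144*t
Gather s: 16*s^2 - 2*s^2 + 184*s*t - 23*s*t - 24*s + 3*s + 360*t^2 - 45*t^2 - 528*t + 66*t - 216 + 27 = 14*s^2 + s*(161*t - 21) + 315*t^2 - 462*t - 189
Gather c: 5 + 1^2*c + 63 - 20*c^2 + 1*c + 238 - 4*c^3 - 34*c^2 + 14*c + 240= -4*c^3 - 54*c^2 + 16*c + 546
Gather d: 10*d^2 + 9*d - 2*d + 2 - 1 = 10*d^2 + 7*d + 1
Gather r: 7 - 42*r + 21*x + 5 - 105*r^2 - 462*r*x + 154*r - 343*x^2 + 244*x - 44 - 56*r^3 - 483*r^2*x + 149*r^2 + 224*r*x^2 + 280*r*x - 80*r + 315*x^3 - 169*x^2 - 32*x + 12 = -56*r^3 + r^2*(44 - 483*x) + r*(224*x^2 - 182*x + 32) + 315*x^3 - 512*x^2 + 233*x - 20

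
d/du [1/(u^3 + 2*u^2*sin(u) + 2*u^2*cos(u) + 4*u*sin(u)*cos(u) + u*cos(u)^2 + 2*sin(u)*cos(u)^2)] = (-2*sqrt(2)*u^2*cos(u + pi/4) - 3*u^2 + u*sin(2*u) - 4*sqrt(2)*u*sin(u + pi/4) - 4*u*cos(2*u) - 2*sin(2*u) - cos(u)/2 - cos(2*u)/2 - 3*cos(3*u)/2 - 1/2)/((u + 2*sin(u))^2*(u + cos(u))^4)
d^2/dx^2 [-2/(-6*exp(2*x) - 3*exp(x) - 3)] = 2*(2*(4*exp(x) + 1)^2*exp(x) - (8*exp(x) + 1)*(2*exp(2*x) + exp(x) + 1))*exp(x)/(3*(2*exp(2*x) + exp(x) + 1)^3)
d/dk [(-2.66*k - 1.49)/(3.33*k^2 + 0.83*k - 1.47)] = (8.8578*k^2 + 9.9234*k + 5.1469)/(11.0889*k^4 + 5.5278*k^3 - 9.1013*k^2 - 2.4402*k + 2.1609)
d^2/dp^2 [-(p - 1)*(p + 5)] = -2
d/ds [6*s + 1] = 6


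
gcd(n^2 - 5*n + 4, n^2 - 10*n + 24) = n - 4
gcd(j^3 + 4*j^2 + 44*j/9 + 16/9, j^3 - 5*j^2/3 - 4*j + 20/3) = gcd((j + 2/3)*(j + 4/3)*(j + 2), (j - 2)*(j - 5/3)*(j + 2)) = j + 2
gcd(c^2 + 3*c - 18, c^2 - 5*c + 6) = c - 3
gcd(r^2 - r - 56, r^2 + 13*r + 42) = r + 7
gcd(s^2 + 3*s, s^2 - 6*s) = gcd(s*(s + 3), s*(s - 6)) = s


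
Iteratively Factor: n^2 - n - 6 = (n + 2)*(n - 3)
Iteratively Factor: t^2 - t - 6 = (t + 2)*(t - 3)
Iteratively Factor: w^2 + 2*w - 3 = (w - 1)*(w + 3)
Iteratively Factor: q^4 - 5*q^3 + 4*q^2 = (q)*(q^3 - 5*q^2 + 4*q) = q^2*(q^2 - 5*q + 4) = q^2*(q - 4)*(q - 1)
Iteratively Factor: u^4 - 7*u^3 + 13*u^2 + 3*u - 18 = (u + 1)*(u^3 - 8*u^2 + 21*u - 18) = (u - 2)*(u + 1)*(u^2 - 6*u + 9) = (u - 3)*(u - 2)*(u + 1)*(u - 3)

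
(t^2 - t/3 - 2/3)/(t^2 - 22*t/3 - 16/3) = (t - 1)/(t - 8)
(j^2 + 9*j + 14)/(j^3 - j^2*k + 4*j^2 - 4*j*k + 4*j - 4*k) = (j + 7)/(j^2 - j*k + 2*j - 2*k)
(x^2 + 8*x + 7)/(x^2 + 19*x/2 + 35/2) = 2*(x + 1)/(2*x + 5)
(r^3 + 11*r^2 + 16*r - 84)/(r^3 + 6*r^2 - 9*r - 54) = (r^2 + 5*r - 14)/(r^2 - 9)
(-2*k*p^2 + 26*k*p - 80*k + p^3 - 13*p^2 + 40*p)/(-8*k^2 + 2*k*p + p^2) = (p^2 - 13*p + 40)/(4*k + p)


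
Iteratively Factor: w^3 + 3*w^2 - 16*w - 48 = (w - 4)*(w^2 + 7*w + 12) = (w - 4)*(w + 4)*(w + 3)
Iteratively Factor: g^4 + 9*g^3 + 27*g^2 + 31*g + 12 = (g + 1)*(g^3 + 8*g^2 + 19*g + 12) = (g + 1)*(g + 3)*(g^2 + 5*g + 4) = (g + 1)^2*(g + 3)*(g + 4)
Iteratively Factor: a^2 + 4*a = (a + 4)*(a)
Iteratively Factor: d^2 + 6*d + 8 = (d + 4)*(d + 2)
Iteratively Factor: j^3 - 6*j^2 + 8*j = (j)*(j^2 - 6*j + 8) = j*(j - 4)*(j - 2)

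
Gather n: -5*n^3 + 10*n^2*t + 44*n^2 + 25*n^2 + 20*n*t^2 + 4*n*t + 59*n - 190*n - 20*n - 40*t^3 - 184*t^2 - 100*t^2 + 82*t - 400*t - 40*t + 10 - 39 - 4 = -5*n^3 + n^2*(10*t + 69) + n*(20*t^2 + 4*t - 151) - 40*t^3 - 284*t^2 - 358*t - 33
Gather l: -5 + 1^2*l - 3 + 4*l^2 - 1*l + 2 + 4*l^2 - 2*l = 8*l^2 - 2*l - 6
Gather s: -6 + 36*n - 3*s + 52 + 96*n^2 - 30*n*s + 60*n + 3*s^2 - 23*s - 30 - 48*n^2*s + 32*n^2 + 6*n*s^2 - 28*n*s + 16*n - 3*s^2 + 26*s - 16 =128*n^2 + 6*n*s^2 + 112*n + s*(-48*n^2 - 58*n)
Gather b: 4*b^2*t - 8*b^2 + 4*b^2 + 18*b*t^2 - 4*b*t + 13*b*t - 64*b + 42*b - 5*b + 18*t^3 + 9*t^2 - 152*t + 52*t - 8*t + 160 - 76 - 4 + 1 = b^2*(4*t - 4) + b*(18*t^2 + 9*t - 27) + 18*t^3 + 9*t^2 - 108*t + 81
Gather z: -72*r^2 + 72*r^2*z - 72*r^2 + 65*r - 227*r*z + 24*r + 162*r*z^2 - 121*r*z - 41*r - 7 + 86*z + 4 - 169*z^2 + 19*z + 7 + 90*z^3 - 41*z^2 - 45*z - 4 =-144*r^2 + 48*r + 90*z^3 + z^2*(162*r - 210) + z*(72*r^2 - 348*r + 60)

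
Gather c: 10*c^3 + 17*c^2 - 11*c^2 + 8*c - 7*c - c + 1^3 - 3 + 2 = 10*c^3 + 6*c^2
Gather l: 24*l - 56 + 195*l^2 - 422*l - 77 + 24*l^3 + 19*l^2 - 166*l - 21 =24*l^3 + 214*l^2 - 564*l - 154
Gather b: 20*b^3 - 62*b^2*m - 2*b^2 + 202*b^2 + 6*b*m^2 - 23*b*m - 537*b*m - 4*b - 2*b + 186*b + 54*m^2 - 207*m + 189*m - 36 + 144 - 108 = 20*b^3 + b^2*(200 - 62*m) + b*(6*m^2 - 560*m + 180) + 54*m^2 - 18*m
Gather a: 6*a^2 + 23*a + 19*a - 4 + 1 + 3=6*a^2 + 42*a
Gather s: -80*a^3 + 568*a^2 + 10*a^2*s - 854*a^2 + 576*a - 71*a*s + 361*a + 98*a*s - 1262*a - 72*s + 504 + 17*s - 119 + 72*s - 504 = -80*a^3 - 286*a^2 - 325*a + s*(10*a^2 + 27*a + 17) - 119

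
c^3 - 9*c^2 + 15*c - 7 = (c - 7)*(c - 1)^2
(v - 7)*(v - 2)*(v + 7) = v^3 - 2*v^2 - 49*v + 98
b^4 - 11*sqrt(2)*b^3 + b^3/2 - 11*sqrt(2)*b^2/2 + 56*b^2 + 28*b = b*(b + 1/2)*(b - 7*sqrt(2))*(b - 4*sqrt(2))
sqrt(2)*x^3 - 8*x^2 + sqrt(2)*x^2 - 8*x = x*(x - 4*sqrt(2))*(sqrt(2)*x + sqrt(2))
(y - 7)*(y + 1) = y^2 - 6*y - 7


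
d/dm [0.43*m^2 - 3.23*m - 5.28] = 0.86*m - 3.23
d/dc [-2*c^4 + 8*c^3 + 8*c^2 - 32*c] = -8*c^3 + 24*c^2 + 16*c - 32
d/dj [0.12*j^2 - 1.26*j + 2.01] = 0.24*j - 1.26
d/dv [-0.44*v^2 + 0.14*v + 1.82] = 0.14 - 0.88*v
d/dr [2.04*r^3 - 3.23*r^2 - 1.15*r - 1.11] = 6.12*r^2 - 6.46*r - 1.15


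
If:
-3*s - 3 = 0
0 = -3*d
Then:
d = 0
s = -1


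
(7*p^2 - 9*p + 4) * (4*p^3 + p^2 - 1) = 28*p^5 - 29*p^4 + 7*p^3 - 3*p^2 + 9*p - 4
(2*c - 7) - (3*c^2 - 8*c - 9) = -3*c^2 + 10*c + 2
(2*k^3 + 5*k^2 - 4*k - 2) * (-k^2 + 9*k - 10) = -2*k^5 + 13*k^4 + 29*k^3 - 84*k^2 + 22*k + 20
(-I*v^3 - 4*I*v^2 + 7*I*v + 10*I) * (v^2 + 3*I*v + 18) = -I*v^5 + 3*v^4 - 4*I*v^4 + 12*v^3 - 11*I*v^3 - 21*v^2 - 62*I*v^2 - 30*v + 126*I*v + 180*I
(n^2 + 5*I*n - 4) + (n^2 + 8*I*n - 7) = 2*n^2 + 13*I*n - 11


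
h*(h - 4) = h^2 - 4*h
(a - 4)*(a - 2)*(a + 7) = a^3 + a^2 - 34*a + 56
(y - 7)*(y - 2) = y^2 - 9*y + 14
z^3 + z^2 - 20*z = z*(z - 4)*(z + 5)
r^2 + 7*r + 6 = (r + 1)*(r + 6)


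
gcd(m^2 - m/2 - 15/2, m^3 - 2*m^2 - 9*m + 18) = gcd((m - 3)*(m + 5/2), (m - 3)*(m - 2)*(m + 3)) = m - 3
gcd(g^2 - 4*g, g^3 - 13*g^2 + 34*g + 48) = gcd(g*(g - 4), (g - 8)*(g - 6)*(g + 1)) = 1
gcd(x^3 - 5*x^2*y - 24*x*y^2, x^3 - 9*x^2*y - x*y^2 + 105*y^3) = x + 3*y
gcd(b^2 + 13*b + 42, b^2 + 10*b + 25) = 1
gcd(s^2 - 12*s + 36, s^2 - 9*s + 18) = s - 6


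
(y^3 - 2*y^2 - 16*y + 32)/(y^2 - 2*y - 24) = (y^2 - 6*y + 8)/(y - 6)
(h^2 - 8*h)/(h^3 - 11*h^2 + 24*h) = 1/(h - 3)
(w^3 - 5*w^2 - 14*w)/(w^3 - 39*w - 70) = w/(w + 5)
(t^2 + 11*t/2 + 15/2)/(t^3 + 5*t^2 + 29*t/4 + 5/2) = 2*(t + 3)/(2*t^2 + 5*t + 2)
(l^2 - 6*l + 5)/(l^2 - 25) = (l - 1)/(l + 5)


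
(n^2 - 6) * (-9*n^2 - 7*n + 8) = -9*n^4 - 7*n^3 + 62*n^2 + 42*n - 48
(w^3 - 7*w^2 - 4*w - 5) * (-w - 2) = -w^4 + 5*w^3 + 18*w^2 + 13*w + 10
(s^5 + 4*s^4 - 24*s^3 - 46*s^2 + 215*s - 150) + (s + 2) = s^5 + 4*s^4 - 24*s^3 - 46*s^2 + 216*s - 148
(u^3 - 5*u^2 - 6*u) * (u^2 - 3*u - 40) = u^5 - 8*u^4 - 31*u^3 + 218*u^2 + 240*u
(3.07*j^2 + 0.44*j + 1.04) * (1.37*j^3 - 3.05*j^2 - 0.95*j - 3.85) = 4.2059*j^5 - 8.7607*j^4 - 2.8337*j^3 - 15.4095*j^2 - 2.682*j - 4.004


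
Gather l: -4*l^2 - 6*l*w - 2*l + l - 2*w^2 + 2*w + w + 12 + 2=-4*l^2 + l*(-6*w - 1) - 2*w^2 + 3*w + 14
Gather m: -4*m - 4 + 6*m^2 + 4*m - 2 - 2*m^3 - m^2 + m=-2*m^3 + 5*m^2 + m - 6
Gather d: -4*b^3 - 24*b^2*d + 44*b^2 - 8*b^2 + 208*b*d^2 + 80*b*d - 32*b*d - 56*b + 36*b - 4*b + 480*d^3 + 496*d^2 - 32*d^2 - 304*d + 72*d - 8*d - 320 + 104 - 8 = -4*b^3 + 36*b^2 - 24*b + 480*d^3 + d^2*(208*b + 464) + d*(-24*b^2 + 48*b - 240) - 224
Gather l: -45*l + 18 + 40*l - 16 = 2 - 5*l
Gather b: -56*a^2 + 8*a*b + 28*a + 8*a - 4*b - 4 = -56*a^2 + 36*a + b*(8*a - 4) - 4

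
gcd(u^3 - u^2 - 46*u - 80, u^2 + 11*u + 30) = u + 5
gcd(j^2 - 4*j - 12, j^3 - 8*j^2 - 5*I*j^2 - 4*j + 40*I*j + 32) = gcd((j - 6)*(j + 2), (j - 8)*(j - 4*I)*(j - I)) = 1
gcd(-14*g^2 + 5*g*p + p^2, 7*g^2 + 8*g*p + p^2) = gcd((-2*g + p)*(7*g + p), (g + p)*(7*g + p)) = 7*g + p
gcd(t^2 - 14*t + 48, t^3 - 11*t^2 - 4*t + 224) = t - 8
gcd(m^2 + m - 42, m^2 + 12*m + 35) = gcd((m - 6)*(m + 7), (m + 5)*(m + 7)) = m + 7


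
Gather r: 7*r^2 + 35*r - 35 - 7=7*r^2 + 35*r - 42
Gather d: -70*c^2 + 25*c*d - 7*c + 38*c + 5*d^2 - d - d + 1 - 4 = -70*c^2 + 31*c + 5*d^2 + d*(25*c - 2) - 3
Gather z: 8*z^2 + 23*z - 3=8*z^2 + 23*z - 3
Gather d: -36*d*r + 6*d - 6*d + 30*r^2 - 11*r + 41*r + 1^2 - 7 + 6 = -36*d*r + 30*r^2 + 30*r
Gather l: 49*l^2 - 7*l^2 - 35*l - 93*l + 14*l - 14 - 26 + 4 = 42*l^2 - 114*l - 36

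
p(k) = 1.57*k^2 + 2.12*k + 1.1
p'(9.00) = 30.38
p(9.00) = 147.35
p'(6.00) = 20.96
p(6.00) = 70.34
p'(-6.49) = -18.26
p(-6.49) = 53.47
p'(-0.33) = 1.08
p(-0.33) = 0.57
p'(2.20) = 9.03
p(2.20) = 13.36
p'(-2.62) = -6.11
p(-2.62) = 6.32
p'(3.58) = 13.36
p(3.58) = 28.81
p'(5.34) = 18.89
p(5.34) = 57.19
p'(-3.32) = -8.30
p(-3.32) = 11.37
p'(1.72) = 7.52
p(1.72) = 9.39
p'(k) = 3.14*k + 2.12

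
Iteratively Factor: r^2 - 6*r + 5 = (r - 1)*(r - 5)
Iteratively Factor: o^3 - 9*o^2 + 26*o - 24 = (o - 2)*(o^2 - 7*o + 12) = (o - 4)*(o - 2)*(o - 3)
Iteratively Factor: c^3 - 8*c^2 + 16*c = (c)*(c^2 - 8*c + 16) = c*(c - 4)*(c - 4)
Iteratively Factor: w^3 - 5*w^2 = (w)*(w^2 - 5*w) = w^2*(w - 5)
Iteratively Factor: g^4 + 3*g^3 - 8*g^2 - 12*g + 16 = (g - 1)*(g^3 + 4*g^2 - 4*g - 16) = (g - 2)*(g - 1)*(g^2 + 6*g + 8) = (g - 2)*(g - 1)*(g + 4)*(g + 2)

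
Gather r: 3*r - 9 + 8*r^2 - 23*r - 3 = 8*r^2 - 20*r - 12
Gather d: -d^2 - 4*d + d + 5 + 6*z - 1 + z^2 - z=-d^2 - 3*d + z^2 + 5*z + 4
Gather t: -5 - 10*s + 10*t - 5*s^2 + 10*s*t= -5*s^2 - 10*s + t*(10*s + 10) - 5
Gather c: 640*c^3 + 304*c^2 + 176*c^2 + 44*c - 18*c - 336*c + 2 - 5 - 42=640*c^3 + 480*c^2 - 310*c - 45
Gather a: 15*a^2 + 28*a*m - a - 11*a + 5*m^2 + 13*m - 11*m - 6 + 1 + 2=15*a^2 + a*(28*m - 12) + 5*m^2 + 2*m - 3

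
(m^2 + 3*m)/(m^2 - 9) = m/(m - 3)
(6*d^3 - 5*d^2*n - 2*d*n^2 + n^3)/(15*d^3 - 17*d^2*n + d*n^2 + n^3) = (2*d + n)/(5*d + n)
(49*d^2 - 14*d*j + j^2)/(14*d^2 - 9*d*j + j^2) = (7*d - j)/(2*d - j)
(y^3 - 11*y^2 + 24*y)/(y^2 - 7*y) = (y^2 - 11*y + 24)/(y - 7)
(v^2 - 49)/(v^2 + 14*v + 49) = (v - 7)/(v + 7)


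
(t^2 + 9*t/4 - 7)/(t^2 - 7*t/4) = (t + 4)/t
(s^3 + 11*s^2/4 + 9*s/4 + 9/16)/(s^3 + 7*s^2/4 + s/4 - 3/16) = (4*s + 3)/(4*s - 1)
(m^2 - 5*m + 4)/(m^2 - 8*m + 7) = (m - 4)/(m - 7)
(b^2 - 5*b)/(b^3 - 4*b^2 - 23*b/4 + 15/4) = 4*b/(4*b^2 + 4*b - 3)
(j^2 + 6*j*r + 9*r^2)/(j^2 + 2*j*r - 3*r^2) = (-j - 3*r)/(-j + r)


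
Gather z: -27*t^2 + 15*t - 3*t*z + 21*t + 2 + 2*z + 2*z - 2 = -27*t^2 + 36*t + z*(4 - 3*t)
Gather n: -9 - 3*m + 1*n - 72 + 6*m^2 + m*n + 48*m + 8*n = 6*m^2 + 45*m + n*(m + 9) - 81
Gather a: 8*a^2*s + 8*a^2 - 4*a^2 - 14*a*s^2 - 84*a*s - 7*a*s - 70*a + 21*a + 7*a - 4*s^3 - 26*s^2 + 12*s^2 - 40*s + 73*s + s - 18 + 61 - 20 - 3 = a^2*(8*s + 4) + a*(-14*s^2 - 91*s - 42) - 4*s^3 - 14*s^2 + 34*s + 20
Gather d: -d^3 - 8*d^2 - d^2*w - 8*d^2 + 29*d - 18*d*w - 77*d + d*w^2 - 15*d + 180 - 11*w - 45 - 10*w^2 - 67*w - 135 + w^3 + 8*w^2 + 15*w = -d^3 + d^2*(-w - 16) + d*(w^2 - 18*w - 63) + w^3 - 2*w^2 - 63*w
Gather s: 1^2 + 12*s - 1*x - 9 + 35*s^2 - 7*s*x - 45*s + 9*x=35*s^2 + s*(-7*x - 33) + 8*x - 8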